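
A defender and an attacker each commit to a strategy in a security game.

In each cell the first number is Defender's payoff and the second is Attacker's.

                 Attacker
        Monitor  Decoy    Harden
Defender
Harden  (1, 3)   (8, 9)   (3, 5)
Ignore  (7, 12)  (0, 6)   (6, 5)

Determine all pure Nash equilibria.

For each strategy profile, look for a profitable unilateral deviation.
(Harden, Monitor): Defender can switch to Ignore (1 → 7). Not NE.
(Harden, Decoy): Defender gets 8, best alternative 0; Attacker gets 9, best alternative 5. No profitable deviation — NE.
(Harden, Harden): Defender can switch to Ignore (3 → 6). Not NE.
(Ignore, Monitor): Defender gets 7, best alternative 1; Attacker gets 12, best alternative 6. No profitable deviation — NE.
(Ignore, Decoy): Defender can switch to Harden (0 → 8). Not NE.
(Ignore, Harden): Attacker can switch to Monitor (5 → 12). Not NE.

(Harden, Decoy); (Ignore, Monitor)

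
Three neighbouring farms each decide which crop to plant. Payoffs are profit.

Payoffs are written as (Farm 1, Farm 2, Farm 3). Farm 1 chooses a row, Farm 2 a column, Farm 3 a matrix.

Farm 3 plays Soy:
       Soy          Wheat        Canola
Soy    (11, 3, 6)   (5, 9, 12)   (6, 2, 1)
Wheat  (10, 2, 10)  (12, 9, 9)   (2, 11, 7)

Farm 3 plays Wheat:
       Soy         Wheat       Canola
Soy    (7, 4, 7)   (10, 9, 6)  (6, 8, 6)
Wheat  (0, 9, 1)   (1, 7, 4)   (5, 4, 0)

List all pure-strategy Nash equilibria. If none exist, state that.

This game has no pure Nash equilibrium.

Farm 1 against (Soy, Soy): payoffs 11, 10 → best response Soy.
Farm 1 against (Soy, Wheat): payoffs 7, 0 → best response Soy.
Farm 1 against (Wheat, Soy): payoffs 5, 12 → best response Wheat.
Farm 1 against (Wheat, Wheat): payoffs 10, 1 → best response Soy.
Farm 1 against (Canola, Soy): payoffs 6, 2 → best response Soy.
Farm 1 against (Canola, Wheat): payoffs 6, 5 → best response Soy.
Farm 2 against (Soy, Soy): payoffs 3, 9, 2 → best response Wheat.
Farm 2 against (Soy, Wheat): payoffs 4, 9, 8 → best response Wheat.
Farm 2 against (Wheat, Soy): payoffs 2, 9, 11 → best response Canola.
Farm 2 against (Wheat, Wheat): payoffs 9, 7, 4 → best response Soy.
Farm 3 against (Soy, Soy): payoffs 6, 7 → best response Wheat.
Farm 3 against (Soy, Wheat): payoffs 12, 6 → best response Soy.
Farm 3 against (Soy, Canola): payoffs 1, 6 → best response Wheat.
Farm 3 against (Wheat, Soy): payoffs 10, 1 → best response Soy.
Farm 3 against (Wheat, Wheat): payoffs 9, 4 → best response Soy.
Farm 3 against (Wheat, Canola): payoffs 7, 0 → best response Soy.
No profile is a mutual best response for all players.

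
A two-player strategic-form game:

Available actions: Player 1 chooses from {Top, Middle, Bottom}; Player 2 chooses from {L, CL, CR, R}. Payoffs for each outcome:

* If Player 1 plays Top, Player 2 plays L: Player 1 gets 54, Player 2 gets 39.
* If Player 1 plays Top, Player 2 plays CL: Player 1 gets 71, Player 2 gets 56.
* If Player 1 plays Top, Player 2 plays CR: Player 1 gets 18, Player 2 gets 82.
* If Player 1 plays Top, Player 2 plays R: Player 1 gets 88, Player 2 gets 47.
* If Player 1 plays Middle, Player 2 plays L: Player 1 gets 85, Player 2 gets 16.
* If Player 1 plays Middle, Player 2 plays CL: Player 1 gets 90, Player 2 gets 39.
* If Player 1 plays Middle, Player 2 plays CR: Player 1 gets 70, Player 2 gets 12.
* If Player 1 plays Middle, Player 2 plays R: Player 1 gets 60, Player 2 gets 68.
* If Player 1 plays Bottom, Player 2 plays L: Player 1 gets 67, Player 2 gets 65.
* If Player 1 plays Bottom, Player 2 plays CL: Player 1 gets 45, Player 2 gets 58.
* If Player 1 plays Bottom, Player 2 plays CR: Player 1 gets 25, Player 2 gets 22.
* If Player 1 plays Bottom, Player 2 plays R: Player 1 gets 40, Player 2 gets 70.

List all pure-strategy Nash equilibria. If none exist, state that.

(Top, L): Player 1 can switch to Middle (54 → 85). Not NE.
(Top, CL): Player 1 can switch to Middle (71 → 90). Not NE.
(Top, CR): Player 1 can switch to Middle (18 → 70). Not NE.
(Top, R): Player 2 can switch to CL (47 → 56). Not NE.
(Middle, L): Player 2 can switch to CL (16 → 39). Not NE.
(Middle, CL): Player 2 can switch to R (39 → 68). Not NE.
(Middle, CR): Player 2 can switch to L (12 → 16). Not NE.
(Middle, R): Player 1 can switch to Top (60 → 88). Not NE.
(Bottom, L): Player 1 can switch to Middle (67 → 85). Not NE.
(Bottom, CL): Player 1 can switch to Top (45 → 71). Not NE.
(The remaining 2 profiles each have a profitable deviation by the same check.)

This game has no pure Nash equilibrium.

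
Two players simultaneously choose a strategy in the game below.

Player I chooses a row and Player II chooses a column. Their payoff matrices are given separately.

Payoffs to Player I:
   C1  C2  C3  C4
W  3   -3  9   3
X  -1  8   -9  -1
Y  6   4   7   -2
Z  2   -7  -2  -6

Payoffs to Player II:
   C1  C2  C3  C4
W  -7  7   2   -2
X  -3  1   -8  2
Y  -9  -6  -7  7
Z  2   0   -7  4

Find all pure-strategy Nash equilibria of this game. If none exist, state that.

No pure-strategy Nash equilibrium.

Player I against C1: payoffs 3, -1, 6, 2 → best response Y.
Player I against C2: payoffs -3, 8, 4, -7 → best response X.
Player I against C3: payoffs 9, -9, 7, -2 → best response W.
Player I against C4: payoffs 3, -1, -2, -6 → best response W.
Player II against W: payoffs -7, 7, 2, -2 → best response C2.
Player II against X: payoffs -3, 1, -8, 2 → best response C4.
Player II against Y: payoffs -9, -6, -7, 7 → best response C4.
Player II against Z: payoffs 2, 0, -7, 4 → best response C4.
No profile is a mutual best response for all players.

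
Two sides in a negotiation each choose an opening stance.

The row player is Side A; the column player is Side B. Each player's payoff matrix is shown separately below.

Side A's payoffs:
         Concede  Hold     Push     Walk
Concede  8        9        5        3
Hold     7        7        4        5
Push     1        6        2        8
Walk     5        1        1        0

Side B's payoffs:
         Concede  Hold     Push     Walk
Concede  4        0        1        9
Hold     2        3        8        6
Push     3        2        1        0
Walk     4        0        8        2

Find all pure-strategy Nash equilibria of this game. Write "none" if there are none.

This game has no pure Nash equilibrium.

Side A against Concede: payoffs 8, 7, 1, 5 → best response Concede.
Side A against Hold: payoffs 9, 7, 6, 1 → best response Concede.
Side A against Push: payoffs 5, 4, 2, 1 → best response Concede.
Side A against Walk: payoffs 3, 5, 8, 0 → best response Push.
Side B against Concede: payoffs 4, 0, 1, 9 → best response Walk.
Side B against Hold: payoffs 2, 3, 8, 6 → best response Push.
Side B against Push: payoffs 3, 2, 1, 0 → best response Concede.
Side B against Walk: payoffs 4, 0, 8, 2 → best response Push.
No profile is a mutual best response for all players.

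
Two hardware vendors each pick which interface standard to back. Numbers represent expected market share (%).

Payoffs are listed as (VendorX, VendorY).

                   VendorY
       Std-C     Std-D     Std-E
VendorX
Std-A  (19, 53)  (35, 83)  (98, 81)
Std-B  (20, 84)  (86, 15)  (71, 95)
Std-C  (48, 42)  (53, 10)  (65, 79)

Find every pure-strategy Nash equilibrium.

No pure-strategy Nash equilibrium.

VendorX against Std-C: payoffs 19, 20, 48 → best response Std-C.
VendorX against Std-D: payoffs 35, 86, 53 → best response Std-B.
VendorX against Std-E: payoffs 98, 71, 65 → best response Std-A.
VendorY against Std-A: payoffs 53, 83, 81 → best response Std-D.
VendorY against Std-B: payoffs 84, 15, 95 → best response Std-E.
VendorY against Std-C: payoffs 42, 10, 79 → best response Std-E.
No profile is a mutual best response for all players.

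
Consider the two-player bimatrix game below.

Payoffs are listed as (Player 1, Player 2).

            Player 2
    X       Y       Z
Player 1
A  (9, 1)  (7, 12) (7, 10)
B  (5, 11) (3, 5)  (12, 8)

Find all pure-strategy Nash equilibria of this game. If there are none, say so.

Mark each player's best response to every combination of opponents' strategies; a profile where every player is best-responding is a pure Nash equilibrium.
Player 1 against X: payoffs 9, 5 → best response A.
Player 1 against Y: payoffs 7, 3 → best response A.
Player 1 against Z: payoffs 7, 12 → best response B.
Player 2 against A: payoffs 1, 12, 10 → best response Y.
Player 2 against B: payoffs 11, 5, 8 → best response X.
Mutual best responses: (A, Y).

Pure NE: (A, Y)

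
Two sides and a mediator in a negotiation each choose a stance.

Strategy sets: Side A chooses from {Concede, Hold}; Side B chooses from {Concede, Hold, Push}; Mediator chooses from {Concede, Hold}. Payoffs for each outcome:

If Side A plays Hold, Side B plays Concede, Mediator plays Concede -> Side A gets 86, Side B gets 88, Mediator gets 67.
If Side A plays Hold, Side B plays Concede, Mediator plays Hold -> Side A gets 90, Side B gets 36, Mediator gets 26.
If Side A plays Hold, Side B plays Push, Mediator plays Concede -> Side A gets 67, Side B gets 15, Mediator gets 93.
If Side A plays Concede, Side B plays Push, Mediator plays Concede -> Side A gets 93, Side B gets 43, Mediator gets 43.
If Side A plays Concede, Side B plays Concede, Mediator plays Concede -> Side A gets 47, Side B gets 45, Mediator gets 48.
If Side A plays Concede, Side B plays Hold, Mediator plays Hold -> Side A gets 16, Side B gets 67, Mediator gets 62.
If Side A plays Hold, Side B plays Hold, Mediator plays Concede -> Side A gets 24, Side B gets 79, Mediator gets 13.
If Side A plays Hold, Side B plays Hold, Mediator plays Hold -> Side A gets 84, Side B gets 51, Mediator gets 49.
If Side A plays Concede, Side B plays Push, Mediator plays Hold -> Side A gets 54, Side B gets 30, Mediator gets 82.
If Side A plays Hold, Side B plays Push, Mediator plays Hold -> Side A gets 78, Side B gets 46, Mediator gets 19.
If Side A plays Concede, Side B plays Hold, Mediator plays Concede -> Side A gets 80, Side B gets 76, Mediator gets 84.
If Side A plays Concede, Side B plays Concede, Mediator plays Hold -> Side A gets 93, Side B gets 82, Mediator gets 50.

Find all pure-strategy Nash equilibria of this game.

Mark each player's best response to every combination of opponents' strategies; a profile where every player is best-responding is a pure Nash equilibrium.
Side A against (Concede, Concede): payoffs 47, 86 → best response Hold.
Side A against (Concede, Hold): payoffs 93, 90 → best response Concede.
Side A against (Hold, Concede): payoffs 80, 24 → best response Concede.
Side A against (Hold, Hold): payoffs 16, 84 → best response Hold.
Side A against (Push, Concede): payoffs 93, 67 → best response Concede.
Side A against (Push, Hold): payoffs 54, 78 → best response Hold.
Side B against (Concede, Concede): payoffs 45, 76, 43 → best response Hold.
Side B against (Concede, Hold): payoffs 82, 67, 30 → best response Concede.
Side B against (Hold, Concede): payoffs 88, 79, 15 → best response Concede.
Side B against (Hold, Hold): payoffs 36, 51, 46 → best response Hold.
Mediator against (Concede, Concede): payoffs 48, 50 → best response Hold.
Mediator against (Concede, Hold): payoffs 84, 62 → best response Concede.
Mediator against (Concede, Push): payoffs 43, 82 → best response Hold.
Mediator against (Hold, Concede): payoffs 67, 26 → best response Concede.
Mediator against (Hold, Hold): payoffs 13, 49 → best response Hold.
Mediator against (Hold, Push): payoffs 93, 19 → best response Concede.
Mutual best responses: (Concede, Concede, Hold); (Concede, Hold, Concede); (Hold, Concede, Concede); (Hold, Hold, Hold).

(Concede, Concede, Hold) and (Concede, Hold, Concede) and (Hold, Concede, Concede) and (Hold, Hold, Hold)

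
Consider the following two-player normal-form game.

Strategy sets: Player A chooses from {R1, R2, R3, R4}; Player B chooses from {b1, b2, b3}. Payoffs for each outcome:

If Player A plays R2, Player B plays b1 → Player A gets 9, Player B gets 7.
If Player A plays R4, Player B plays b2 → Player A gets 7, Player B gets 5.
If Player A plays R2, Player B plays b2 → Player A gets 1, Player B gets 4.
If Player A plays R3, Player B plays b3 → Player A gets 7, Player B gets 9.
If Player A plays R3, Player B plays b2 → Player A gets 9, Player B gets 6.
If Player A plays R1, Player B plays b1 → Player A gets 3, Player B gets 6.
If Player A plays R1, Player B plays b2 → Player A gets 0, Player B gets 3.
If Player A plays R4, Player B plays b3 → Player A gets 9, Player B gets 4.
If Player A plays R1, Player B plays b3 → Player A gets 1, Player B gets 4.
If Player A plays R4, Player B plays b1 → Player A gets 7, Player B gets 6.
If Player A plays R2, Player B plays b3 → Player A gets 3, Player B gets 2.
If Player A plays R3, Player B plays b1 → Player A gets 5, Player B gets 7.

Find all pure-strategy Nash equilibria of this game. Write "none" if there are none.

Player A against b1: payoffs 3, 9, 5, 7 → best response R2.
Player A against b2: payoffs 0, 1, 9, 7 → best response R3.
Player A against b3: payoffs 1, 3, 7, 9 → best response R4.
Player B against R1: payoffs 6, 3, 4 → best response b1.
Player B against R2: payoffs 7, 4, 2 → best response b1.
Player B against R3: payoffs 7, 6, 9 → best response b3.
Player B against R4: payoffs 6, 5, 4 → best response b1.
Mutual best responses: (R2, b1).

Pure NE: (R2, b1)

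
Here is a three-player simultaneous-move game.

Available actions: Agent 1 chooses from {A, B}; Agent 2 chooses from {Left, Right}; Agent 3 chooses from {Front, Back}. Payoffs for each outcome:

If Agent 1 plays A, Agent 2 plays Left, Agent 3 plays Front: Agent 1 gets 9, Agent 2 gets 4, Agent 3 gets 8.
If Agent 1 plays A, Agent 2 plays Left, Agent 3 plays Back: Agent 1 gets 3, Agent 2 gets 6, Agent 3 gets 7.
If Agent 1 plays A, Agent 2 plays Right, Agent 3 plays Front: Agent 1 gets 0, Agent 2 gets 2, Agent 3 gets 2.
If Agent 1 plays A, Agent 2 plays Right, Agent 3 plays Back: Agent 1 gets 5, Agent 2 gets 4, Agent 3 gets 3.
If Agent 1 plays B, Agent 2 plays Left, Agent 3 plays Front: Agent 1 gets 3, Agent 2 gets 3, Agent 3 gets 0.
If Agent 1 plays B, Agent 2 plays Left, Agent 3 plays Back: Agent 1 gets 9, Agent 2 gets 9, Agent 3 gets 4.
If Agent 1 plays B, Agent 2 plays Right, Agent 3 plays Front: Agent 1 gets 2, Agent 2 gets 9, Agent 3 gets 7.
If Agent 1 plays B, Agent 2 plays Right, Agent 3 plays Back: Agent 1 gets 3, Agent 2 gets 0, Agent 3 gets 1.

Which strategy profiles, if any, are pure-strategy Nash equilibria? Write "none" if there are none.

Mark each player's best response to every combination of opponents' strategies; a profile where every player is best-responding is a pure Nash equilibrium.
Agent 1 against (Left, Front): payoffs 9, 3 → best response A.
Agent 1 against (Left, Back): payoffs 3, 9 → best response B.
Agent 1 against (Right, Front): payoffs 0, 2 → best response B.
Agent 1 against (Right, Back): payoffs 5, 3 → best response A.
Agent 2 against (A, Front): payoffs 4, 2 → best response Left.
Agent 2 against (A, Back): payoffs 6, 4 → best response Left.
Agent 2 against (B, Front): payoffs 3, 9 → best response Right.
Agent 2 against (B, Back): payoffs 9, 0 → best response Left.
Agent 3 against (A, Left): payoffs 8, 7 → best response Front.
Agent 3 against (A, Right): payoffs 2, 3 → best response Back.
Agent 3 against (B, Left): payoffs 0, 4 → best response Back.
Agent 3 against (B, Right): payoffs 7, 1 → best response Front.
Mutual best responses: (A, Left, Front); (B, Left, Back); (B, Right, Front).

The pure Nash equilibria are (A, Left, Front) and (B, Left, Back) and (B, Right, Front).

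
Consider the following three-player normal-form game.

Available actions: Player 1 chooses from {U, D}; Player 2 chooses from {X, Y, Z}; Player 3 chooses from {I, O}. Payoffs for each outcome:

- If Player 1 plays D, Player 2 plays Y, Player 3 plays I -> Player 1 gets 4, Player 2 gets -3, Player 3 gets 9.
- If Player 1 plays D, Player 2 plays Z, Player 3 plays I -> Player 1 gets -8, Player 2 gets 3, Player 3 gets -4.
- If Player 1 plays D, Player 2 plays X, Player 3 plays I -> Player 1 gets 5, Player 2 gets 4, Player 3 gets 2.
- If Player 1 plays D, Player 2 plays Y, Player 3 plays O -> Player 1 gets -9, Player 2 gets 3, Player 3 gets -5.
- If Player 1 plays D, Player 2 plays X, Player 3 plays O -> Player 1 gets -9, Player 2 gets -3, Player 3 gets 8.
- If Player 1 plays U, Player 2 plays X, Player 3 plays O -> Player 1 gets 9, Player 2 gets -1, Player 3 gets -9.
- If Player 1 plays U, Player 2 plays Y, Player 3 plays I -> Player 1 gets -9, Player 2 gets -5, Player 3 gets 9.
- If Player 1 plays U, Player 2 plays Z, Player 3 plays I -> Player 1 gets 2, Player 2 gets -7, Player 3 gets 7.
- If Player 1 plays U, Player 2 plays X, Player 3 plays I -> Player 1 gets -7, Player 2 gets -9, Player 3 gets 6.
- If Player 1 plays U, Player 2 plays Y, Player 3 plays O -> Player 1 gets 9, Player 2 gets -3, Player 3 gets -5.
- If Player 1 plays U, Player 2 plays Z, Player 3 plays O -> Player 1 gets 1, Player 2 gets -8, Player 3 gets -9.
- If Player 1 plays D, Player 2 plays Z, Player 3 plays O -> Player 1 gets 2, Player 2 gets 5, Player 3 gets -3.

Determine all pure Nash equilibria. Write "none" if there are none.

(U, X, I): Player 1 can switch to D (-7 → 5). Not NE.
(U, X, O): Player 3 can switch to I (-9 → 6). Not NE.
(U, Y, I): Player 1 can switch to D (-9 → 4). Not NE.
(U, Y, O): Player 2 can switch to X (-3 → -1). Not NE.
(U, Z, I): Player 2 can switch to Y (-7 → -5). Not NE.
(U, Z, O): Player 1 can switch to D (1 → 2). Not NE.
(D, Z, O): Player 1 gets 2, best alternative 1; Player 2 gets 5, best alternative 3; Player 3 gets -3, best alternative -4. No profitable deviation — NE.
(The remaining 5 profiles each have a profitable deviation by the same check.)

Pure NE: (D, Z, O)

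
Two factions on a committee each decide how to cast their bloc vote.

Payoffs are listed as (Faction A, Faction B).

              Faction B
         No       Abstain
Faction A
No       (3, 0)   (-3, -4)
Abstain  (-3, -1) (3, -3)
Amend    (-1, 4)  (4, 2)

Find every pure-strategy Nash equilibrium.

(No, No)

(No, No): Faction A gets 3, best alternative -1; Faction B gets 0, best alternative -4. No profitable deviation — NE.
(No, Abstain): Faction A can switch to Abstain (-3 → 3). Not NE.
(Abstain, No): Faction A can switch to No (-3 → 3). Not NE.
(Abstain, Abstain): Faction A can switch to Amend (3 → 4). Not NE.
(Amend, No): Faction A can switch to No (-1 → 3). Not NE.
(Amend, Abstain): Faction B can switch to No (2 → 4). Not NE.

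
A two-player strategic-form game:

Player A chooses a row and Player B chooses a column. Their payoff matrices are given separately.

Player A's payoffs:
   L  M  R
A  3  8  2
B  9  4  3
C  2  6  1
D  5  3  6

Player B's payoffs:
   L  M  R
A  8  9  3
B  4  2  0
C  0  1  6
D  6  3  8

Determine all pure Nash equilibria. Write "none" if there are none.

Mark each player's best response to every combination of opponents' strategies; a profile where every player is best-responding is a pure Nash equilibrium.
Player A against L: payoffs 3, 9, 2, 5 → best response B.
Player A against M: payoffs 8, 4, 6, 3 → best response A.
Player A against R: payoffs 2, 3, 1, 6 → best response D.
Player B against A: payoffs 8, 9, 3 → best response M.
Player B against B: payoffs 4, 2, 0 → best response L.
Player B against C: payoffs 0, 1, 6 → best response R.
Player B against D: payoffs 6, 3, 8 → best response R.
Mutual best responses: (A, M); (B, L); (D, R).

The pure Nash equilibria are (A, M); (B, L); (D, R).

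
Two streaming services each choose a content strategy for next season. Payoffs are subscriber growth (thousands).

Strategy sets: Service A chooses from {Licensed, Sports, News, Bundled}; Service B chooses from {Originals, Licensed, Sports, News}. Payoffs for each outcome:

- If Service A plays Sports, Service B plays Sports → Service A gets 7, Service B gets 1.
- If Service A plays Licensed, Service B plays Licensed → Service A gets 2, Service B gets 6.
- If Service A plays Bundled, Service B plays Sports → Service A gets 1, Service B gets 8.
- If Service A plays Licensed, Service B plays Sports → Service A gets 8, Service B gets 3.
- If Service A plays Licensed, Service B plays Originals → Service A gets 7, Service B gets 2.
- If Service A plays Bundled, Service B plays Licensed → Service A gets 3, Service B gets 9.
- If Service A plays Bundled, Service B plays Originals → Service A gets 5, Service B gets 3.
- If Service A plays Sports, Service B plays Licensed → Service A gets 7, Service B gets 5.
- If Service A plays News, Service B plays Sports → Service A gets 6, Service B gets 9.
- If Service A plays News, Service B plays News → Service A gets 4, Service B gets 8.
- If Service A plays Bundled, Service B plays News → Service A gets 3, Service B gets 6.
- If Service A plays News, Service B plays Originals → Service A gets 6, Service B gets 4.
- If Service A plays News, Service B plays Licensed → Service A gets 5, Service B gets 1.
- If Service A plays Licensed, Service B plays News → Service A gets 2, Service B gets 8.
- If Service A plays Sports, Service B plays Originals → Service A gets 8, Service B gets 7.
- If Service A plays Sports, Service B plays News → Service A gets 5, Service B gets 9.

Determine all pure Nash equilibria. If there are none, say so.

For each strategy profile, look for a profitable unilateral deviation.
(Licensed, Originals): Service A can switch to Sports (7 → 8). Not NE.
(Licensed, Licensed): Service A can switch to Sports (2 → 7). Not NE.
(Licensed, Sports): Service B can switch to Licensed (3 → 6). Not NE.
(Licensed, News): Service A can switch to Sports (2 → 5). Not NE.
(Sports, Originals): Service B can switch to News (7 → 9). Not NE.
(Sports, Licensed): Service B can switch to Originals (5 → 7). Not NE.
(Sports, Sports): Service A can switch to Licensed (7 → 8). Not NE.
(Sports, News): Service A gets 5, best alternative 4; Service B gets 9, best alternative 7. No profitable deviation — NE.
(News, Originals): Service A can switch to Licensed (6 → 7). Not NE.
(News, Licensed): Service A can switch to Sports (5 → 7). Not NE.
(News, Sports): Service A can switch to Licensed (6 → 8). Not NE.
(News, News): Service A can switch to Sports (4 → 5). Not NE.
(Bundled, Originals): Service A can switch to Licensed (5 → 7). Not NE.
(The remaining 3 profiles each have a profitable deviation by the same check.)

Pure NE: (Sports, News)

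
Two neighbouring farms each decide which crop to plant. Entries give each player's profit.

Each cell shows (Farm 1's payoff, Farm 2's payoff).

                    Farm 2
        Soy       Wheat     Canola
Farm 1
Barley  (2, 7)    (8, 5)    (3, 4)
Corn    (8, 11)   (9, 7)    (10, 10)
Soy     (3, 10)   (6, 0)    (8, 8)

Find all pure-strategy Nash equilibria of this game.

Pure NE: (Corn, Soy)

Farm 1 against Soy: payoffs 2, 8, 3 → best response Corn.
Farm 1 against Wheat: payoffs 8, 9, 6 → best response Corn.
Farm 1 against Canola: payoffs 3, 10, 8 → best response Corn.
Farm 2 against Barley: payoffs 7, 5, 4 → best response Soy.
Farm 2 against Corn: payoffs 11, 7, 10 → best response Soy.
Farm 2 against Soy: payoffs 10, 0, 8 → best response Soy.
Mutual best responses: (Corn, Soy).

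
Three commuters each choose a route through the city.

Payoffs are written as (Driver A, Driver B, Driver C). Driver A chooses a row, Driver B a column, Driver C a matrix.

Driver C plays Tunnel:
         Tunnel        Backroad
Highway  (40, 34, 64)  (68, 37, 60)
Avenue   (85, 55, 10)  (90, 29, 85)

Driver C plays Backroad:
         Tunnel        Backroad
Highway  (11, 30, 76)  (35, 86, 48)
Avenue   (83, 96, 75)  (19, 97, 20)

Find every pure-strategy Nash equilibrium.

Mark each player's best response to every combination of opponents' strategies; a profile where every player is best-responding is a pure Nash equilibrium.
Driver A against (Tunnel, Tunnel): payoffs 40, 85 → best response Avenue.
Driver A against (Tunnel, Backroad): payoffs 11, 83 → best response Avenue.
Driver A against (Backroad, Tunnel): payoffs 68, 90 → best response Avenue.
Driver A against (Backroad, Backroad): payoffs 35, 19 → best response Highway.
Driver B against (Highway, Tunnel): payoffs 34, 37 → best response Backroad.
Driver B against (Highway, Backroad): payoffs 30, 86 → best response Backroad.
Driver B against (Avenue, Tunnel): payoffs 55, 29 → best response Tunnel.
Driver B against (Avenue, Backroad): payoffs 96, 97 → best response Backroad.
Driver C against (Highway, Tunnel): payoffs 64, 76 → best response Backroad.
Driver C against (Highway, Backroad): payoffs 60, 48 → best response Tunnel.
Driver C against (Avenue, Tunnel): payoffs 10, 75 → best response Backroad.
Driver C against (Avenue, Backroad): payoffs 85, 20 → best response Tunnel.
No profile is a mutual best response for all players.

This game has no pure Nash equilibrium.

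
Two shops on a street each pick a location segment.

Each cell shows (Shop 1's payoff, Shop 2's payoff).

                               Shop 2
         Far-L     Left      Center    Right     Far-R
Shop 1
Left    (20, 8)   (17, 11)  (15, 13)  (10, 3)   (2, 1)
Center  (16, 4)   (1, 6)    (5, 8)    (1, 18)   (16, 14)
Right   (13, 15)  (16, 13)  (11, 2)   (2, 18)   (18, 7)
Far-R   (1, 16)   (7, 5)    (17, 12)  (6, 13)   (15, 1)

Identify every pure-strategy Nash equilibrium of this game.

There is no pure-strategy Nash equilibrium.

Check each profile: it is a Nash equilibrium iff no player can strictly gain by switching unilaterally.
(Left, Far-L): Shop 2 can switch to Left (8 → 11). Not NE.
(Left, Left): Shop 2 can switch to Center (11 → 13). Not NE.
(Left, Center): Shop 1 can switch to Far-R (15 → 17). Not NE.
(Left, Right): Shop 2 can switch to Far-L (3 → 8). Not NE.
(Left, Far-R): Shop 1 can switch to Center (2 → 16). Not NE.
(Center, Far-L): Shop 1 can switch to Left (16 → 20). Not NE.
(The remaining 14 profiles each have a profitable deviation by the same check.)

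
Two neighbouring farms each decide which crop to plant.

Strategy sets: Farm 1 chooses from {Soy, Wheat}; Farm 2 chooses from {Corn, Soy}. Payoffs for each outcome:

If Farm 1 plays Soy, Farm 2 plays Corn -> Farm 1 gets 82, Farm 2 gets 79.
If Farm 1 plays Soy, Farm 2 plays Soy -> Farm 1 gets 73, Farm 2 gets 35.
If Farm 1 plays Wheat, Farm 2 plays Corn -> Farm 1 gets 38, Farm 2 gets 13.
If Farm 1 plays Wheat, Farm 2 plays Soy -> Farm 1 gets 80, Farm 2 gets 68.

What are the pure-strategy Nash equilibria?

Farm 1 against Corn: payoffs 82, 38 → best response Soy.
Farm 1 against Soy: payoffs 73, 80 → best response Wheat.
Farm 2 against Soy: payoffs 79, 35 → best response Corn.
Farm 2 against Wheat: payoffs 13, 68 → best response Soy.
Mutual best responses: (Soy, Corn); (Wheat, Soy).

Pure-strategy Nash equilibria: (Soy, Corn) and (Wheat, Soy)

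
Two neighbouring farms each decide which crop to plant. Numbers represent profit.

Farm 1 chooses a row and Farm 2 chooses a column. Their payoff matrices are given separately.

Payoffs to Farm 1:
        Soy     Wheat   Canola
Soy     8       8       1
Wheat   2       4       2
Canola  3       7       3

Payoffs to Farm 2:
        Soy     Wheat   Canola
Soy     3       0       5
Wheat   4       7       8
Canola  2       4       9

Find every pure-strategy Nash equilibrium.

(Soy, Soy): Farm 2 can switch to Canola (3 → 5). Not NE.
(Soy, Wheat): Farm 2 can switch to Soy (0 → 3). Not NE.
(Soy, Canola): Farm 1 can switch to Wheat (1 → 2). Not NE.
(Wheat, Soy): Farm 1 can switch to Soy (2 → 8). Not NE.
(Wheat, Wheat): Farm 1 can switch to Soy (4 → 8). Not NE.
(Wheat, Canola): Farm 1 can switch to Canola (2 → 3). Not NE.
(Canola, Canola): Farm 1 gets 3, best alternative 2; Farm 2 gets 9, best alternative 4. No profitable deviation — NE.
(The remaining 2 profiles each have a profitable deviation by the same check.)

(Canola, Canola)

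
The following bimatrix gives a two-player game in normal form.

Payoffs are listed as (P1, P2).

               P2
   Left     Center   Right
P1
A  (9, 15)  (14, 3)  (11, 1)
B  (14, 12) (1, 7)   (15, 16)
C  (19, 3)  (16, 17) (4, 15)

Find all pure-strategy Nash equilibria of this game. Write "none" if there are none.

The pure Nash equilibria are (B, Right) and (C, Center).

For each strategy profile, look for a profitable unilateral deviation.
(A, Left): P1 can switch to B (9 → 14). Not NE.
(A, Center): P1 can switch to C (14 → 16). Not NE.
(A, Right): P1 can switch to B (11 → 15). Not NE.
(B, Left): P1 can switch to C (14 → 19). Not NE.
(B, Center): P1 can switch to A (1 → 14). Not NE.
(B, Right): P1 gets 15, best alternative 11; P2 gets 16, best alternative 12. No profitable deviation — NE.
(C, Left): P2 can switch to Center (3 → 17). Not NE.
(C, Center): P1 gets 16, best alternative 14; P2 gets 17, best alternative 15. No profitable deviation — NE.
(C, Right): P1 can switch to A (4 → 11). Not NE.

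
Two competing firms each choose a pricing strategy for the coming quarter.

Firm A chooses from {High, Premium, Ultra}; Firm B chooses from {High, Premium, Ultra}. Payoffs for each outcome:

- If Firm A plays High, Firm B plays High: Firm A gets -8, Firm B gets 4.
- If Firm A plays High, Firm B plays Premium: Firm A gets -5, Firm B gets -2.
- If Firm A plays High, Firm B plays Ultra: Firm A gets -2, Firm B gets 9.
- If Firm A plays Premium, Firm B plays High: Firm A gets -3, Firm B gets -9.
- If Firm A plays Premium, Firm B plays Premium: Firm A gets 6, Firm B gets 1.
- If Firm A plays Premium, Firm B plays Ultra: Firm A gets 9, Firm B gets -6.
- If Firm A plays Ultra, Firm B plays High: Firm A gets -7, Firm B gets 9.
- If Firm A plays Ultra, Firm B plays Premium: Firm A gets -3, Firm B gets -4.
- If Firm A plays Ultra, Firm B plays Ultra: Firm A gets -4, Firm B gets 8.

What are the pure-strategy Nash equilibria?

(Premium, Premium)

(High, High): Firm A can switch to Premium (-8 → -3). Not NE.
(High, Premium): Firm A can switch to Premium (-5 → 6). Not NE.
(High, Ultra): Firm A can switch to Premium (-2 → 9). Not NE.
(Premium, High): Firm B can switch to Premium (-9 → 1). Not NE.
(Premium, Premium): Firm A gets 6, best alternative -3; Firm B gets 1, best alternative -6. No profitable deviation — NE.
(Premium, Ultra): Firm B can switch to Premium (-6 → 1). Not NE.
(Ultra, High): Firm A can switch to Premium (-7 → -3). Not NE.
(The remaining 2 profiles each have a profitable deviation by the same check.)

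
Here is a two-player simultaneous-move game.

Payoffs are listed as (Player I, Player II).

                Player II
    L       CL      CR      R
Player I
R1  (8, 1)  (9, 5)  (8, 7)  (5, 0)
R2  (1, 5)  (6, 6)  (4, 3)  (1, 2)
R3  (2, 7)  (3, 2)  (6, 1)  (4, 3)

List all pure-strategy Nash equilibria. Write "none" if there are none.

Player I against L: payoffs 8, 1, 2 → best response R1.
Player I against CL: payoffs 9, 6, 3 → best response R1.
Player I against CR: payoffs 8, 4, 6 → best response R1.
Player I against R: payoffs 5, 1, 4 → best response R1.
Player II against R1: payoffs 1, 5, 7, 0 → best response CR.
Player II against R2: payoffs 5, 6, 3, 2 → best response CL.
Player II against R3: payoffs 7, 2, 1, 3 → best response L.
Mutual best responses: (R1, CR).

Pure NE: (R1, CR)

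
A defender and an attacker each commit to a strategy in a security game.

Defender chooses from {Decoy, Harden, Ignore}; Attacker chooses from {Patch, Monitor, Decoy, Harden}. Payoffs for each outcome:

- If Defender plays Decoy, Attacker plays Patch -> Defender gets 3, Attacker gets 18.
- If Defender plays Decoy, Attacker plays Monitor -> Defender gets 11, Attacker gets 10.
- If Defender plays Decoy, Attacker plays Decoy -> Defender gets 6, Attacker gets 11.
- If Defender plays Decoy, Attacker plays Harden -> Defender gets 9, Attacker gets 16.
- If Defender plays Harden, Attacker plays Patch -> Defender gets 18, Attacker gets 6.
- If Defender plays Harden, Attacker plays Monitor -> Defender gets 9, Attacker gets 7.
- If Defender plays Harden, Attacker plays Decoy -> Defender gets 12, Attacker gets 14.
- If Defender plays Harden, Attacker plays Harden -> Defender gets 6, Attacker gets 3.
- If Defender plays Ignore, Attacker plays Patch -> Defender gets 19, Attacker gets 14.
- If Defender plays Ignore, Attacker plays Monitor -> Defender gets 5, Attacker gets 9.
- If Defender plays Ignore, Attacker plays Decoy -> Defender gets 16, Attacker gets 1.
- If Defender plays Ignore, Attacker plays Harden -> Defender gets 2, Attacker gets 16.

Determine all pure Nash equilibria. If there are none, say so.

none

(Decoy, Patch): Defender can switch to Harden (3 → 18). Not NE.
(Decoy, Monitor): Attacker can switch to Patch (10 → 18). Not NE.
(Decoy, Decoy): Defender can switch to Harden (6 → 12). Not NE.
(Decoy, Harden): Attacker can switch to Patch (16 → 18). Not NE.
(Harden, Patch): Defender can switch to Ignore (18 → 19). Not NE.
(Harden, Monitor): Defender can switch to Decoy (9 → 11). Not NE.
(Harden, Decoy): Defender can switch to Ignore (12 → 16). Not NE.
(Harden, Harden): Defender can switch to Decoy (6 → 9). Not NE.
(Ignore, Patch): Attacker can switch to Harden (14 → 16). Not NE.
(Ignore, Monitor): Defender can switch to Decoy (5 → 11). Not NE.
(The remaining 2 profiles each have a profitable deviation by the same check.)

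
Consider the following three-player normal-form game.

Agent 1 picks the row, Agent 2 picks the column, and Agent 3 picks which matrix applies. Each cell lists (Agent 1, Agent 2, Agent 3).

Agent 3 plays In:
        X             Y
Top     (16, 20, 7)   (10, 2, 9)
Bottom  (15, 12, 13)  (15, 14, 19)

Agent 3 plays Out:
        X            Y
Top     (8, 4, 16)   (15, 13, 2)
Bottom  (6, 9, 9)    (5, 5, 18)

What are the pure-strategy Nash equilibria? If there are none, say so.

Pure NE: (Bottom, Y, In)

(Top, X, In): Agent 3 can switch to Out (7 → 16). Not NE.
(Top, X, Out): Agent 2 can switch to Y (4 → 13). Not NE.
(Top, Y, In): Agent 1 can switch to Bottom (10 → 15). Not NE.
(Top, Y, Out): Agent 3 can switch to In (2 → 9). Not NE.
(Bottom, X, In): Agent 1 can switch to Top (15 → 16). Not NE.
(Bottom, X, Out): Agent 1 can switch to Top (6 → 8). Not NE.
(Bottom, Y, In): Agent 1 gets 15, best alternative 10; Agent 2 gets 14, best alternative 12; Agent 3 gets 19, best alternative 18. No profitable deviation — NE.
(Bottom, Y, Out): Agent 1 can switch to Top (5 → 15). Not NE.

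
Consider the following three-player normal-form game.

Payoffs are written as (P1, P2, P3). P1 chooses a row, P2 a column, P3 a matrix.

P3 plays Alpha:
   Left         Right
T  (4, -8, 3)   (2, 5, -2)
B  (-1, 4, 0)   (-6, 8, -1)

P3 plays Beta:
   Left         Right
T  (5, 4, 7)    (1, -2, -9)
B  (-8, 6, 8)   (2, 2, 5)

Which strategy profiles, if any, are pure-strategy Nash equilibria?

For each player, find the best response to each opponent profile; mutual best responses are the pure NE.
P1 against (Left, Alpha): payoffs 4, -1 → best response T.
P1 against (Left, Beta): payoffs 5, -8 → best response T.
P1 against (Right, Alpha): payoffs 2, -6 → best response T.
P1 against (Right, Beta): payoffs 1, 2 → best response B.
P2 against (T, Alpha): payoffs -8, 5 → best response Right.
P2 against (T, Beta): payoffs 4, -2 → best response Left.
P2 against (B, Alpha): payoffs 4, 8 → best response Right.
P2 against (B, Beta): payoffs 6, 2 → best response Left.
P3 against (T, Left): payoffs 3, 7 → best response Beta.
P3 against (T, Right): payoffs -2, -9 → best response Alpha.
P3 against (B, Left): payoffs 0, 8 → best response Beta.
P3 against (B, Right): payoffs -1, 5 → best response Beta.
Mutual best responses: (T, Left, Beta); (T, Right, Alpha).

Pure-strategy Nash equilibria: (T, Left, Beta); (T, Right, Alpha)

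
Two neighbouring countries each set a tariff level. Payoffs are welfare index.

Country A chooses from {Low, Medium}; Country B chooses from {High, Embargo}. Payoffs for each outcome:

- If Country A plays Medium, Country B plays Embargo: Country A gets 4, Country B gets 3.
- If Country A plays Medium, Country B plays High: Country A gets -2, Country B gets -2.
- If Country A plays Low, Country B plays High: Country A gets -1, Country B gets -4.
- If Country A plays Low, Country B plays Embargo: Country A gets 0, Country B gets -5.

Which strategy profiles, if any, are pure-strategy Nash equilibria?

Mark each player's best response to every combination of opponents' strategies; a profile where every player is best-responding is a pure Nash equilibrium.
Country A against High: payoffs -1, -2 → best response Low.
Country A against Embargo: payoffs 0, 4 → best response Medium.
Country B against Low: payoffs -4, -5 → best response High.
Country B against Medium: payoffs -2, 3 → best response Embargo.
Mutual best responses: (Low, High); (Medium, Embargo).

Pure-strategy Nash equilibria: (Low, High), (Medium, Embargo)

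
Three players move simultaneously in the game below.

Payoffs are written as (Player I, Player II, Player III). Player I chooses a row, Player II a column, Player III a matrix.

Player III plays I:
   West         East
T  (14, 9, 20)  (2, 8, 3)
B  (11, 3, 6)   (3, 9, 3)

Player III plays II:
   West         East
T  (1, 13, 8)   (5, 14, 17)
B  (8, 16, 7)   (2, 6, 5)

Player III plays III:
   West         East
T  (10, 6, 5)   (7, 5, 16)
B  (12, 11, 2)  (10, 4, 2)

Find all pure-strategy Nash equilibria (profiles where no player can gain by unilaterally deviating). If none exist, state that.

Player I against (West, I): payoffs 14, 11 → best response T.
Player I against (West, II): payoffs 1, 8 → best response B.
Player I against (West, III): payoffs 10, 12 → best response B.
Player I against (East, I): payoffs 2, 3 → best response B.
Player I against (East, II): payoffs 5, 2 → best response T.
Player I against (East, III): payoffs 7, 10 → best response B.
Player II against (T, I): payoffs 9, 8 → best response West.
Player II against (T, II): payoffs 13, 14 → best response East.
Player II against (T, III): payoffs 6, 5 → best response West.
Player II against (B, I): payoffs 3, 9 → best response East.
Player II against (B, II): payoffs 16, 6 → best response West.
Player II against (B, III): payoffs 11, 4 → best response West.
Player III against (T, West): payoffs 20, 8, 5 → best response I.
Player III against (T, East): payoffs 3, 17, 16 → best response II.
Player III against (B, West): payoffs 6, 7, 2 → best response II.
Player III against (B, East): payoffs 3, 5, 2 → best response II.
Mutual best responses: (T, West, I); (T, East, II); (B, West, II).

Pure-strategy Nash equilibria: (T, West, I) and (T, East, II) and (B, West, II)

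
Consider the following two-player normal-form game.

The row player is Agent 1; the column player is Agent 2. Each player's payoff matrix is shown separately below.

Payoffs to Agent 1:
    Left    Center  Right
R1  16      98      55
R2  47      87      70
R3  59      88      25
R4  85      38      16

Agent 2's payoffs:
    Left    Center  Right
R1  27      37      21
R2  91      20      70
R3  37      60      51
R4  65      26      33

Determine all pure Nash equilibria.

Check each profile: it is a Nash equilibrium iff no player can strictly gain by switching unilaterally.
(R1, Left): Agent 1 can switch to R2 (16 → 47). Not NE.
(R1, Center): Agent 1 gets 98, best alternative 88; Agent 2 gets 37, best alternative 27. No profitable deviation — NE.
(R1, Right): Agent 1 can switch to R2 (55 → 70). Not NE.
(R2, Left): Agent 1 can switch to R3 (47 → 59). Not NE.
(R2, Center): Agent 1 can switch to R1 (87 → 98). Not NE.
(R2, Right): Agent 2 can switch to Left (70 → 91). Not NE.
(R3, Left): Agent 1 can switch to R4 (59 → 85). Not NE.
(R3, Center): Agent 1 can switch to R1 (88 → 98). Not NE.
(R3, Right): Agent 1 can switch to R1 (25 → 55). Not NE.
(R4, Left): Agent 1 gets 85, best alternative 59; Agent 2 gets 65, best alternative 33. No profitable deviation — NE.
(R4, Center): Agent 1 can switch to R1 (38 → 98). Not NE.
(R4, Right): Agent 1 can switch to R1 (16 → 55). Not NE.

Pure-strategy Nash equilibria: (R1, Center); (R4, Left)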